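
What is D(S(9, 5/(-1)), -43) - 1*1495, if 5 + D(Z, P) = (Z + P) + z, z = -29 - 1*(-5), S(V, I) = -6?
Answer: -1573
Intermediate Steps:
z = -24 (z = -29 + 5 = -24)
D(Z, P) = -29 + P + Z (D(Z, P) = -5 + ((Z + P) - 24) = -5 + ((P + Z) - 24) = -5 + (-24 + P + Z) = -29 + P + Z)
D(S(9, 5/(-1)), -43) - 1*1495 = (-29 - 43 - 6) - 1*1495 = -78 - 1495 = -1573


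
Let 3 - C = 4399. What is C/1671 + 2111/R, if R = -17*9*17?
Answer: -4987159/1448757 ≈ -3.4424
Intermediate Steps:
R = -2601 (R = -153*17 = -2601)
C = -4396 (C = 3 - 1*4399 = 3 - 4399 = -4396)
C/1671 + 2111/R = -4396/1671 + 2111/(-2601) = -4396*1/1671 + 2111*(-1/2601) = -4396/1671 - 2111/2601 = -4987159/1448757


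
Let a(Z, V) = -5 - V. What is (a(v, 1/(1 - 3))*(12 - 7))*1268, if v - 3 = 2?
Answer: -28530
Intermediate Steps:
v = 5 (v = 3 + 2 = 5)
(a(v, 1/(1 - 3))*(12 - 7))*1268 = ((-5 - 1/(1 - 3))*(12 - 7))*1268 = ((-5 - 1/(-2))*5)*1268 = ((-5 - 1*(-½))*5)*1268 = ((-5 + ½)*5)*1268 = -9/2*5*1268 = -45/2*1268 = -28530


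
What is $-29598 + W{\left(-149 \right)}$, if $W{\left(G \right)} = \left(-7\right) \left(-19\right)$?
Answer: $-29465$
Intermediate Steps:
$W{\left(G \right)} = 133$
$-29598 + W{\left(-149 \right)} = -29598 + 133 = -29465$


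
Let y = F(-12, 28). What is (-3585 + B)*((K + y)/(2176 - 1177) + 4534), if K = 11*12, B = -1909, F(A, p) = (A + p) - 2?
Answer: -24885688328/999 ≈ -2.4911e+7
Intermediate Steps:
F(A, p) = -2 + A + p
y = 14 (y = -2 - 12 + 28 = 14)
K = 132
(-3585 + B)*((K + y)/(2176 - 1177) + 4534) = (-3585 - 1909)*((132 + 14)/(2176 - 1177) + 4534) = -5494*(146/999 + 4534) = -5494*4529612/999 = -24885688328/999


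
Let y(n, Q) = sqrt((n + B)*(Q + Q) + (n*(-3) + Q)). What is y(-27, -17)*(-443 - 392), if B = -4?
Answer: -835*sqrt(1118) ≈ -27919.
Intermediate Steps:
y(n, Q) = sqrt(Q - 3*n + 2*Q*(-4 + n)) (y(n, Q) = sqrt((n - 4)*(Q + Q) + (n*(-3) + Q)) = sqrt((-4 + n)*(2*Q) + (-3*n + Q)) = sqrt(2*Q*(-4 + n) + (Q - 3*n)) = sqrt(Q - 3*n + 2*Q*(-4 + n)))
y(-27, -17)*(-443 - 392) = sqrt(-7*(-17) - 3*(-27) + 2*(-17)*(-27))*(-443 - 392) = sqrt(119 + 81 + 918)*(-835) = sqrt(1118)*(-835) = -835*sqrt(1118)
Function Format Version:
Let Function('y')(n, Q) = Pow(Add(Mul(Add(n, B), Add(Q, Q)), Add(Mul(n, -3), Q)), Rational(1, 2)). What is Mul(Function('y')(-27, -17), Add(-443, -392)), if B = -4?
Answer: Mul(-835, Pow(1118, Rational(1, 2))) ≈ -27919.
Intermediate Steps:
Function('y')(n, Q) = Pow(Add(Q, Mul(-3, n), Mul(2, Q, Add(-4, n))), Rational(1, 2)) (Function('y')(n, Q) = Pow(Add(Mul(Add(n, -4), Add(Q, Q)), Add(Mul(n, -3), Q)), Rational(1, 2)) = Pow(Add(Mul(Add(-4, n), Mul(2, Q)), Add(Mul(-3, n), Q)), Rational(1, 2)) = Pow(Add(Mul(2, Q, Add(-4, n)), Add(Q, Mul(-3, n))), Rational(1, 2)) = Pow(Add(Q, Mul(-3, n), Mul(2, Q, Add(-4, n))), Rational(1, 2)))
Mul(Function('y')(-27, -17), Add(-443, -392)) = Mul(Pow(Add(Mul(-7, -17), Mul(-3, -27), Mul(2, -17, -27)), Rational(1, 2)), Add(-443, -392)) = Mul(Pow(Add(119, 81, 918), Rational(1, 2)), -835) = Mul(Pow(1118, Rational(1, 2)), -835) = Mul(-835, Pow(1118, Rational(1, 2)))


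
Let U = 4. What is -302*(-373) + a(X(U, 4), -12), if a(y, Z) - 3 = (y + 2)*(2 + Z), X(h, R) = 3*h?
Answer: 112509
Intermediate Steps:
a(y, Z) = 3 + (2 + Z)*(2 + y) (a(y, Z) = 3 + (y + 2)*(2 + Z) = 3 + (2 + y)*(2 + Z) = 3 + (2 + Z)*(2 + y))
-302*(-373) + a(X(U, 4), -12) = -302*(-373) + (7 + 2*(-12) + 2*(3*4) - 36*4) = 112646 + (7 - 24 + 2*12 - 12*12) = 112646 + (7 - 24 + 24 - 144) = 112646 - 137 = 112509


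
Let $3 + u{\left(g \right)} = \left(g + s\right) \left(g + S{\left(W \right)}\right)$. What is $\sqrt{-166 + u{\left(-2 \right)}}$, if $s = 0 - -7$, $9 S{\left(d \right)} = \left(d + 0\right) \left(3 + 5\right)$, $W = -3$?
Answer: $\frac{i \sqrt{1731}}{3} \approx 13.868 i$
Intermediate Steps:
$S{\left(d \right)} = \frac{8 d}{9}$ ($S{\left(d \right)} = \frac{\left(d + 0\right) \left(3 + 5\right)}{9} = \frac{d 8}{9} = \frac{8 d}{9}$)
$s = 7$ ($s = 0 + 7 = 7$)
$u{\left(g \right)} = -3 + \left(7 + g\right) \left(- \frac{8}{3} + g\right)$ ($u{\left(g \right)} = -3 + \left(g + 7\right) \left(g + \frac{8}{9} \left(-3\right)\right) = -3 + \left(7 + g\right) \left(g - \frac{8}{3}\right) = -3 + \left(7 + g\right) \left(- \frac{8}{3} + g\right)$)
$\sqrt{-166 + u{\left(-2 \right)}} = \sqrt{-166 + \left(- \frac{65}{3} + \left(-2\right)^{2} + \frac{13}{3} \left(-2\right)\right)} = \sqrt{-166 - \frac{79}{3}} = \sqrt{- \frac{577}{3}} = \frac{i \sqrt{1731}}{3}$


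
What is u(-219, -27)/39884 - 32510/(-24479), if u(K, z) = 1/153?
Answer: 15260325923/11490540516 ≈ 1.3281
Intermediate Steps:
u(K, z) = 1/153
u(-219, -27)/39884 - 32510/(-24479) = (1/153)/39884 - 32510/(-24479) = (1/153)*(1/39884) - 32510*(-1/24479) = 1/6102252 + 32510/24479 = 15260325923/11490540516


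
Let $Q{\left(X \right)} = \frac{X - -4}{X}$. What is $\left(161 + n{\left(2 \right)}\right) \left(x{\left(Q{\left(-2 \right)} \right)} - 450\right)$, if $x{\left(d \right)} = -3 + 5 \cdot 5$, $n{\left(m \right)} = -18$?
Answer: $-61204$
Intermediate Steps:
$Q{\left(X \right)} = \frac{4 + X}{X}$ ($Q{\left(X \right)} = \frac{X + 4}{X} = \frac{4 + X}{X}$)
$x{\left(d \right)} = 22$ ($x{\left(d \right)} = -3 + 25 = 22$)
$\left(161 + n{\left(2 \right)}\right) \left(x{\left(Q{\left(-2 \right)} \right)} - 450\right) = \left(161 - 18\right) \left(22 - 450\right) = 143 \left(-428\right) = -61204$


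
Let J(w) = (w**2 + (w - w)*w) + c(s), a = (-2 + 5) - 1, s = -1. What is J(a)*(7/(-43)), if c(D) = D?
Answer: -21/43 ≈ -0.48837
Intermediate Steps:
a = 2 (a = 3 - 1 = 2)
J(w) = -1 + w**2 (J(w) = (w**2 + (w - w)*w) - 1 = (w**2 + 0*w) - 1 = (w**2 + 0) - 1 = w**2 - 1 = -1 + w**2)
J(a)*(7/(-43)) = (-1 + 2**2)*(7/(-43)) = (-1 + 4)*(7*(-1/43)) = 3*(-7/43) = -21/43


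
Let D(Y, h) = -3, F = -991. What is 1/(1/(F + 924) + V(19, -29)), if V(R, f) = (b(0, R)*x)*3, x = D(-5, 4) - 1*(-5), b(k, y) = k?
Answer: -67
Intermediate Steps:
x = 2 (x = -3 - 1*(-5) = -3 + 5 = 2)
V(R, f) = 0 (V(R, f) = (0*2)*3 = 0*3 = 0)
1/(1/(F + 924) + V(19, -29)) = 1/(1/(-991 + 924) + 0) = 1/(1/(-67) + 0) = 1/(-1/67 + 0) = 1/(-1/67) = -67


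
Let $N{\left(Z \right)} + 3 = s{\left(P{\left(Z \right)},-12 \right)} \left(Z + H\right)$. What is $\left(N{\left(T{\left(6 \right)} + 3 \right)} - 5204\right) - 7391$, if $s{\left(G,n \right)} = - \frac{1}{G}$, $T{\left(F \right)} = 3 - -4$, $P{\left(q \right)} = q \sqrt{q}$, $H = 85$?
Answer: $-12598 - \frac{19 \sqrt{10}}{20} \approx -12601.0$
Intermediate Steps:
$P{\left(q \right)} = q^{\frac{3}{2}}$
$T{\left(F \right)} = 7$ ($T{\left(F \right)} = 3 + 4 = 7$)
$N{\left(Z \right)} = -3 - \frac{85 + Z}{Z^{\frac{3}{2}}}$ ($N{\left(Z \right)} = -3 + - \frac{1}{Z^{\frac{3}{2}}} \left(Z + 85\right) = -3 + - \frac{1}{Z^{\frac{3}{2}}} \left(85 + Z\right) = -3 - \frac{85 + Z}{Z^{\frac{3}{2}}}$)
$\left(N{\left(T{\left(6 \right)} + 3 \right)} - 5204\right) - 7391 = \left(\left(-3 - \frac{1}{\sqrt{7 + 3}} - \frac{85}{\left(7 + 3\right)^{\frac{3}{2}}}\right) - 5204\right) - 7391 = \left(\left(-3 - \frac{1}{\sqrt{10}} - \frac{85}{10 \sqrt{10}}\right) - 5204\right) - 7391 = \left(\left(-3 - \frac{\sqrt{10}}{10} - 85 \frac{\sqrt{10}}{100}\right) - 5204\right) - 7391 = \left(\left(-3 - \frac{\sqrt{10}}{10} - \frac{17 \sqrt{10}}{20}\right) - 5204\right) - 7391 = \left(\left(-3 - \frac{19 \sqrt{10}}{20}\right) - 5204\right) - 7391 = \left(-5207 - \frac{19 \sqrt{10}}{20}\right) - 7391 = -12598 - \frac{19 \sqrt{10}}{20}$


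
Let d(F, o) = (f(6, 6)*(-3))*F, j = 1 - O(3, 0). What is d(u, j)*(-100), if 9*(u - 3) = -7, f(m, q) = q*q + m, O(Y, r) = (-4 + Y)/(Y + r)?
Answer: 28000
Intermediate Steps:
O(Y, r) = (-4 + Y)/(Y + r)
f(m, q) = m + q² (f(m, q) = q² + m = m + q²)
j = 4/3 (j = 1 - (-4 + 3)/(3 + 0) = 1 - (-1)/3 = 1 - 1*(-⅓) = 1 + ⅓ = 4/3 ≈ 1.3333)
u = 20/9 (u = 3 + (⅑)*(-7) = 3 - 7/9 = 20/9 ≈ 2.2222)
d(F, o) = -126*F (d(F, o) = ((6 + 6²)*(-3))*F = ((6 + 36)*(-3))*F = (42*(-3))*F = -126*F)
d(u, j)*(-100) = -126*20/9*(-100) = -280*(-100) = 28000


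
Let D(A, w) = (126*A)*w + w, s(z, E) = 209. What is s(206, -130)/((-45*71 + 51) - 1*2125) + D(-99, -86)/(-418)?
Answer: -256910352/100111 ≈ -2566.3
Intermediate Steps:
D(A, w) = w + 126*A*w (D(A, w) = 126*A*w + w = w + 126*A*w)
s(206, -130)/((-45*71 + 51) - 1*2125) + D(-99, -86)/(-418) = 209/((-45*71 + 51) - 1*2125) - 86*(1 + 126*(-99))/(-418) = 209/((-3195 + 51) - 2125) - 86*(1 - 12474)*(-1/418) = 209/(-3144 - 2125) - 86*(-12473)*(-1/418) = 209/(-5269) + 1072678*(-1/418) = 209*(-1/5269) - 536339/209 = -19/479 - 536339/209 = -256910352/100111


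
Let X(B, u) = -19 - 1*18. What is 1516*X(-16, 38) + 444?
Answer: -55648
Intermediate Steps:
X(B, u) = -37 (X(B, u) = -19 - 18 = -37)
1516*X(-16, 38) + 444 = 1516*(-37) + 444 = -56092 + 444 = -55648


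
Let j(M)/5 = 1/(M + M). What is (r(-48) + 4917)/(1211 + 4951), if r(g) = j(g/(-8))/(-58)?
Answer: 3422227/4288752 ≈ 0.79795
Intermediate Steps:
j(M) = 5/(2*M) (j(M) = 5/(M + M) = 5/((2*M)) = 5*(1/(2*M)) = 5/(2*M))
r(g) = 10/(29*g) (r(g) = (5/(2*((g/(-8)))))/(-58) = (5/(2*((g*(-1/8)))))*(-1/58) = (5/(2*((-g/8))))*(-1/58) = (5*(-8/g)/2)*(-1/58) = -20/g*(-1/58) = 10/(29*g))
(r(-48) + 4917)/(1211 + 4951) = ((10/29)/(-48) + 4917)/(1211 + 4951) = ((10/29)*(-1/48) + 4917)/6162 = (-5/696 + 4917)*(1/6162) = (3422227/696)*(1/6162) = 3422227/4288752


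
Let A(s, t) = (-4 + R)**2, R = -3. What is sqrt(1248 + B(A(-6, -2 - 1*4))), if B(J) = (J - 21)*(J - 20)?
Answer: 2*sqrt(515) ≈ 45.387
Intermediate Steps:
A(s, t) = 49 (A(s, t) = (-4 - 3)**2 = (-7)**2 = 49)
B(J) = (-21 + J)*(-20 + J)
sqrt(1248 + B(A(-6, -2 - 1*4))) = sqrt(1248 + (420 + 49**2 - 41*49)) = sqrt(1248 + (420 + 2401 - 2009)) = sqrt(1248 + 812) = sqrt(2060) = 2*sqrt(515)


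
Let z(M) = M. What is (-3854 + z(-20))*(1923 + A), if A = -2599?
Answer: 2618824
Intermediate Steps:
(-3854 + z(-20))*(1923 + A) = (-3854 - 20)*(1923 - 2599) = -3874*(-676) = 2618824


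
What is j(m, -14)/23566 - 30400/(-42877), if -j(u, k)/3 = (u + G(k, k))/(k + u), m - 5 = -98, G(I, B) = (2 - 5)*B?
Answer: 76648924619/108117013874 ≈ 0.70894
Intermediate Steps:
G(I, B) = -3*B
m = -93 (m = 5 - 98 = -93)
j(u, k) = -3*(u - 3*k)/(k + u)
j(m, -14)/23566 - 30400/(-42877) = (3*(-1*(-93) + 3*(-14))/(-14 - 93))/23566 - 30400/(-42877) = (3*(93 - 42)/(-107))*(1/23566) - 30400*(-1/42877) = (3*(-1/107)*51)*(1/23566) + 30400/42877 = -153/107*1/23566 + 30400/42877 = -153/2521562 + 30400/42877 = 76648924619/108117013874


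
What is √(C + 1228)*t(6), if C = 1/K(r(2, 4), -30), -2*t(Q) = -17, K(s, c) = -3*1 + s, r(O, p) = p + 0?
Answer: 17*√1229/2 ≈ 297.99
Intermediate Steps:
r(O, p) = p
K(s, c) = -3 + s
t(Q) = 17/2 (t(Q) = -½*(-17) = 17/2)
C = 1 (C = 1/(-3 + 4) = 1/1 = 1)
√(C + 1228)*t(6) = √(1 + 1228)*(17/2) = √1229*(17/2) = 17*√1229/2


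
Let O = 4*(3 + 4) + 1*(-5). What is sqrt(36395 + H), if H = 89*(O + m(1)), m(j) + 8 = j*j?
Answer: sqrt(37819) ≈ 194.47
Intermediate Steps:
m(j) = -8 + j**2 (m(j) = -8 + j*j = -8 + j**2)
O = 23 (O = 4*7 - 5 = 28 - 5 = 23)
H = 1424 (H = 89*(23 + (-8 + 1**2)) = 89*(23 + (-8 + 1)) = 89*(23 - 7) = 89*16 = 1424)
sqrt(36395 + H) = sqrt(36395 + 1424) = sqrt(37819)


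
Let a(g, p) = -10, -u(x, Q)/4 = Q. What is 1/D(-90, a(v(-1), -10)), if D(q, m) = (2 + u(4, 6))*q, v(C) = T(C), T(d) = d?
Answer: 1/1980 ≈ 0.00050505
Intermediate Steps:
u(x, Q) = -4*Q
v(C) = C
D(q, m) = -22*q (D(q, m) = (2 - 4*6)*q = (2 - 24)*q = -22*q)
1/D(-90, a(v(-1), -10)) = 1/(-22*(-90)) = 1/1980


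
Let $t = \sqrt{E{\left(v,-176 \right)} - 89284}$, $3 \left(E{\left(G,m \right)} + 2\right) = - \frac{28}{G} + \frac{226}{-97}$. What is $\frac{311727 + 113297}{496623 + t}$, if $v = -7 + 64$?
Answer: $\frac{3501129122581824}{4090926342290203} - \frac{5100288 i \sqrt{170592973165}}{4090926342290203} \approx 0.85583 - 0.00051494 i$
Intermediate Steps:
$v = 57$
$E{\left(G,m \right)} = - \frac{808}{291} - \frac{28}{3 G}$ ($E{\left(G,m \right)} = -2 + \frac{- \frac{28}{G} + \frac{226}{-97}}{3} = -2 + \frac{- \frac{28}{G} + 226 \left(- \frac{1}{97}\right)}{3} = -2 + \frac{- \frac{28}{G} - \frac{226}{97}}{3} = -2 + \frac{- \frac{226}{97} - \frac{28}{G}}{3} = -2 - \left(\frac{226}{291} + \frac{28}{3 G}\right) = - \frac{808}{291} - \frac{28}{3 G}$)
$t = \frac{4 i \sqrt{170592973165}}{5529}$ ($t = \sqrt{\frac{4 \left(-679 - 11514\right)}{291 \cdot 57} - 89284} = \sqrt{\frac{4}{291} \cdot \frac{1}{57} \left(-679 - 11514\right) - 89284} = \sqrt{\frac{4}{291} \cdot \frac{1}{57} \left(-12193\right) - 89284} = \sqrt{- \frac{48772}{16587} - 89284} = \sqrt{- \frac{1481002480}{16587}} = \frac{4 i \sqrt{170592973165}}{5529} \approx 298.81 i$)
$\frac{311727 + 113297}{496623 + t} = \frac{311727 + 113297}{496623 + \frac{4 i \sqrt{170592973165}}{5529}} = \frac{425024}{496623 + \frac{4 i \sqrt{170592973165}}{5529}}$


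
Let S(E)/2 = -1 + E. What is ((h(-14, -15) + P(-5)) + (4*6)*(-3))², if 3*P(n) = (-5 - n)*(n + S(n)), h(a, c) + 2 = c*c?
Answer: 22801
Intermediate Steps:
S(E) = -2 + 2*E (S(E) = 2*(-1 + E) = -2 + 2*E)
h(a, c) = -2 + c² (h(a, c) = -2 + c*c = -2 + c²)
P(n) = (-5 - n)*(-2 + 3*n)/3 (P(n) = ((-5 - n)*(n + (-2 + 2*n)))/3 = ((-5 - n)*(-2 + 3*n))/3 = (-5 - n)*(-2 + 3*n)/3)
((h(-14, -15) + P(-5)) + (4*6)*(-3))² = (((-2 + (-15)²) + (10/3 - 1*(-5)² - 13/3*(-5))) + (4*6)*(-3))² = (((-2 + 225) + (10/3 - 1*25 + 65/3)) + 24*(-3))² = ((223 + (10/3 - 25 + 65/3)) - 72)² = ((223 + 0) - 72)² = (223 - 72)² = 151² = 22801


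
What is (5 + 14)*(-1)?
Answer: -19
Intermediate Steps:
(5 + 14)*(-1) = 19*(-1) = -19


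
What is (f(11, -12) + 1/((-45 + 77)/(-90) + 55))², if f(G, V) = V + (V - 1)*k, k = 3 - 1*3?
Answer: 868068369/6046681 ≈ 143.56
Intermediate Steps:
k = 0 (k = 3 - 3 = 0)
f(G, V) = V (f(G, V) = V + (V - 1)*0 = V + (-1 + V)*0 = V + 0 = V)
(f(11, -12) + 1/((-45 + 77)/(-90) + 55))² = (-12 + 1/((-45 + 77)/(-90) + 55))² = (-12 + 1/(32*(-1/90) + 55))² = (-12 + 1/(-16/45 + 55))² = (-12 + 1/(2459/45))² = (-12 + 45/2459)² = (-29463/2459)² = 868068369/6046681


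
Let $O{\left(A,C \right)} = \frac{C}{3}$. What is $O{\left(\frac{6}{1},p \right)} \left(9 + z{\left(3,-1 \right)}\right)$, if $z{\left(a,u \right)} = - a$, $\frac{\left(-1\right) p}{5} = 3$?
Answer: $-30$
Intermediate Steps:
$p = -15$ ($p = \left(-5\right) 3 = -15$)
$O{\left(A,C \right)} = \frac{C}{3}$ ($O{\left(A,C \right)} = C \frac{1}{3} = \frac{C}{3}$)
$O{\left(\frac{6}{1},p \right)} \left(9 + z{\left(3,-1 \right)}\right) = \frac{1}{3} \left(-15\right) \left(9 - 3\right) = - 5 \left(9 - 3\right) = \left(-5\right) 6 = -30$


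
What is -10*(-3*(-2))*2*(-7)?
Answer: 840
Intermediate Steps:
-10*(-3*(-2))*2*(-7) = -60*2*(-7) = -10*12*(-7) = -120*(-7) = 840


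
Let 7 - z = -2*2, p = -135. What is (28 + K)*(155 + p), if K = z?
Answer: 780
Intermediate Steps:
z = 11 (z = 7 - (-2)*2 = 7 - 1*(-4) = 7 + 4 = 11)
K = 11
(28 + K)*(155 + p) = (28 + 11)*(155 - 135) = 39*20 = 780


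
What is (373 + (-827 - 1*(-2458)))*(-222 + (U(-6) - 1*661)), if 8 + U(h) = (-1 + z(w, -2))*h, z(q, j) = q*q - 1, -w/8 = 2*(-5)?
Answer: -78715116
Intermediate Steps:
w = 80 (w = -16*(-5) = -8*(-10) = 80)
z(q, j) = -1 + q² (z(q, j) = q² - 1 = -1 + q²)
U(h) = -8 + 6398*h (U(h) = -8 + (-1 + (-1 + 80²))*h = -8 + (-1 + (-1 + 6400))*h = -8 + (-1 + 6399)*h = -8 + 6398*h)
(373 + (-827 - 1*(-2458)))*(-222 + (U(-6) - 1*661)) = (373 + (-827 - 1*(-2458)))*(-222 + ((-8 + 6398*(-6)) - 1*661)) = (373 + (-827 + 2458))*(-222 + ((-8 - 38388) - 661)) = (373 + 1631)*(-222 + (-38396 - 661)) = 2004*(-222 - 39057) = 2004*(-39279) = -78715116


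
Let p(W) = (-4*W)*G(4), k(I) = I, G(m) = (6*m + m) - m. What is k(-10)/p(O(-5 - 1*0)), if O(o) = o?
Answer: -1/48 ≈ -0.020833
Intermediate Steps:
G(m) = 6*m (G(m) = 7*m - m = 6*m)
p(W) = -96*W (p(W) = (-4*W)*(6*4) = -4*W*24 = -96*W)
k(-10)/p(O(-5 - 1*0)) = -10*(-1/(96*(-5 - 1*0))) = -10*(-1/(96*(-5 + 0))) = -10/((-96*(-5))) = -10/480 = -10*1/480 = -1/48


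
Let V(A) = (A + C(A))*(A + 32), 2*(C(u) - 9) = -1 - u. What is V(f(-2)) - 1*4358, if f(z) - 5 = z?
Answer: -4008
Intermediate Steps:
f(z) = 5 + z
C(u) = 17/2 - u/2 (C(u) = 9 + (-1 - u)/2 = 9 + (-1/2 - u/2) = 17/2 - u/2)
V(A) = (32 + A)*(17/2 + A/2) (V(A) = (A + (17/2 - A/2))*(A + 32) = (17/2 + A/2)*(32 + A) = (32 + A)*(17/2 + A/2))
V(f(-2)) - 1*4358 = (272 + (5 - 2)**2/2 + 49*(5 - 2)/2) - 1*4358 = (272 + (1/2)*3**2 + (49/2)*3) - 4358 = (272 + (1/2)*9 + 147/2) - 4358 = (272 + 9/2 + 147/2) - 4358 = 350 - 4358 = -4008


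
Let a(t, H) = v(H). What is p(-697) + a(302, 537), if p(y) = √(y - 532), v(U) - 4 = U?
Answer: 541 + I*√1229 ≈ 541.0 + 35.057*I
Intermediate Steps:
v(U) = 4 + U
a(t, H) = 4 + H
p(y) = √(-532 + y)
p(-697) + a(302, 537) = √(-532 - 697) + (4 + 537) = √(-1229) + 541 = I*√1229 + 541 = 541 + I*√1229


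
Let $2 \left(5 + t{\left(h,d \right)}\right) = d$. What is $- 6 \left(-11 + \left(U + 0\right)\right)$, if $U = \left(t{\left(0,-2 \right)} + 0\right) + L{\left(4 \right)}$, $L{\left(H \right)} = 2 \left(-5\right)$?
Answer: $162$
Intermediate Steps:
$t{\left(h,d \right)} = -5 + \frac{d}{2}$
$L{\left(H \right)} = -10$
$U = -16$ ($U = \left(\left(-5 + \frac{1}{2} \left(-2\right)\right) + 0\right) - 10 = \left(\left(-5 - 1\right) + 0\right) - 10 = \left(-6 + 0\right) - 10 = -6 - 10 = -16$)
$- 6 \left(-11 + \left(U + 0\right)\right) = - 6 \left(-11 + \left(-16 + 0\right)\right) = - 6 \left(-11 - 16\right) = \left(-6\right) \left(-27\right) = 162$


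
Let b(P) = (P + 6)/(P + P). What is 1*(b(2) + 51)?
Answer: 53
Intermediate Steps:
b(P) = (6 + P)/(2*P) (b(P) = (6 + P)/((2*P)) = (6 + P)*(1/(2*P)) = (6 + P)/(2*P))
1*(b(2) + 51) = 1*((½)*(6 + 2)/2 + 51) = 1*((½)*(½)*8 + 51) = 1*(2 + 51) = 1*53 = 53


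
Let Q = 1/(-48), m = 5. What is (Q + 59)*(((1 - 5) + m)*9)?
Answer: 8493/16 ≈ 530.81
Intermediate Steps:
Q = -1/48 ≈ -0.020833
(Q + 59)*(((1 - 5) + m)*9) = (-1/48 + 59)*(((1 - 5) + 5)*9) = 2831*((-4 + 5)*9)/48 = 2831*(1*9)/48 = (2831/48)*9 = 8493/16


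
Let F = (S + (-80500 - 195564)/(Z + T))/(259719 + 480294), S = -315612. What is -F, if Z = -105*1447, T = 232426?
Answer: 25404201556/59564386383 ≈ 0.42650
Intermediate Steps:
Z = -151935
F = -25404201556/59564386383 (F = (-315612 + (-80500 - 195564)/(-151935 + 232426))/(259719 + 480294) = (-315612 - 276064/80491)/740013 = (-315612 - 276064*1/80491)*(1/740013) = (-315612 - 276064/80491)*(1/740013) = -25404201556/80491*1/740013 = -25404201556/59564386383 ≈ -0.42650)
-F = -1*(-25404201556/59564386383) = 25404201556/59564386383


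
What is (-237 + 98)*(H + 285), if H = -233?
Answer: -7228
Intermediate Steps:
(-237 + 98)*(H + 285) = (-237 + 98)*(-233 + 285) = -139*52 = -7228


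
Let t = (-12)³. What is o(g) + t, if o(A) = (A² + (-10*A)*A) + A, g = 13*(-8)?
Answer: -99176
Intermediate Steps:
g = -104
o(A) = A - 9*A² (o(A) = (A² - 10*A²) + A = -9*A² + A = A - 9*A²)
t = -1728
o(g) + t = -104*(1 - 9*(-104)) - 1728 = -104*(1 + 936) - 1728 = -104*937 - 1728 = -97448 - 1728 = -99176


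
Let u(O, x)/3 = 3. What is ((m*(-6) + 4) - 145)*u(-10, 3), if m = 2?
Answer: -1377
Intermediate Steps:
u(O, x) = 9 (u(O, x) = 3*3 = 9)
((m*(-6) + 4) - 145)*u(-10, 3) = ((2*(-6) + 4) - 145)*9 = ((-12 + 4) - 145)*9 = (-8 - 145)*9 = -153*9 = -1377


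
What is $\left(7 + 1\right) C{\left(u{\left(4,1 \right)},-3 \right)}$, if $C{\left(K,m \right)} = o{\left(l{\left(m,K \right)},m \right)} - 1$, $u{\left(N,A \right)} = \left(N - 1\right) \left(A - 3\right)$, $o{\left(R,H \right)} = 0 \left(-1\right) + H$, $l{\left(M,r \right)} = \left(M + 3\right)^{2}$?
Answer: $-32$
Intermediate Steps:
$l{\left(M,r \right)} = \left(3 + M\right)^{2}$
$o{\left(R,H \right)} = H$ ($o{\left(R,H \right)} = 0 + H = H$)
$u{\left(N,A \right)} = \left(-1 + N\right) \left(-3 + A\right)$
$C{\left(K,m \right)} = -1 + m$ ($C{\left(K,m \right)} = m - 1 = -1 + m$)
$\left(7 + 1\right) C{\left(u{\left(4,1 \right)},-3 \right)} = \left(7 + 1\right) \left(-1 - 3\right) = 8 \left(-4\right) = -32$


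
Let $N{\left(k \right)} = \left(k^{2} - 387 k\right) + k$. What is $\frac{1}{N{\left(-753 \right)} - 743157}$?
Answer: $\frac{1}{114510} \approx 8.7329 \cdot 10^{-6}$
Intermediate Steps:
$N{\left(k \right)} = k^{2} - 386 k$
$\frac{1}{N{\left(-753 \right)} - 743157} = \frac{1}{- 753 \left(-386 - 753\right) - 743157} = \frac{1}{\left(-753\right) \left(-1139\right) - 743157} = \frac{1}{857667 - 743157} = \frac{1}{114510}$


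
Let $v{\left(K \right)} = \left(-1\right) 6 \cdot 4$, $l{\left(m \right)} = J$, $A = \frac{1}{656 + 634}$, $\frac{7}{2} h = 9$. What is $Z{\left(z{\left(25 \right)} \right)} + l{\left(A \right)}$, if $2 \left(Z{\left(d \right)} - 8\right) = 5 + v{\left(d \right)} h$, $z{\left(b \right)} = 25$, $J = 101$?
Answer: $\frac{1129}{14} \approx 80.643$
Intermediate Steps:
$h = \frac{18}{7}$ ($h = \frac{2}{7} \cdot 9 = \frac{18}{7} \approx 2.5714$)
$A = \frac{1}{1290} \approx 0.00077519$
$l{\left(m \right)} = 101$
$v{\left(K \right)} = -24$ ($v{\left(K \right)} = \left(-6\right) 4 = -24$)
$Z{\left(d \right)} = - \frac{285}{14}$ ($Z{\left(d \right)} = 8 + \frac{5 - \frac{432}{7}}{2} = 8 + \frac{1}{2} \left(- \frac{397}{7}\right) = 8 - \frac{397}{14} = - \frac{285}{14}$)
$Z{\left(z{\left(25 \right)} \right)} + l{\left(A \right)} = - \frac{285}{14} + 101 = \frac{1129}{14}$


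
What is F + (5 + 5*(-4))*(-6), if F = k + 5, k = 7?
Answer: 102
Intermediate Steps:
F = 12 (F = 7 + 5 = 12)
F + (5 + 5*(-4))*(-6) = 12 + (5 + 5*(-4))*(-6) = 12 + (5 - 20)*(-6) = 12 - 15*(-6) = 12 + 90 = 102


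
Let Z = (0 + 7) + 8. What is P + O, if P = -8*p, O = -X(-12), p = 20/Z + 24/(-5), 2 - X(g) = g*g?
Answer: 2546/15 ≈ 169.73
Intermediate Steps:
X(g) = 2 - g**2 (X(g) = 2 - g*g = 2 - g**2)
Z = 15 (Z = 7 + 8 = 15)
p = -52/15 (p = 20/15 + 24/(-5) = 20*(1/15) + 24*(-1/5) = 4/3 - 24/5 = -52/15 ≈ -3.4667)
O = 142 (O = -(2 - 1*(-12)**2) = -(2 - 1*144) = -(2 - 144) = -1*(-142) = 142)
P = 416/15 (P = -8*(-52/15) = 416/15 ≈ 27.733)
P + O = 416/15 + 142 = 2546/15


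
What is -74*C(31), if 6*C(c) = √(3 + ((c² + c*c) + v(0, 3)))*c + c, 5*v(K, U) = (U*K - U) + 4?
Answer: -1147/3 - 1147*√48130/15 ≈ -17158.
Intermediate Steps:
v(K, U) = ⅘ - U/5 + K*U/5 (v(K, U) = ((U*K - U) + 4)/5 = ((K*U - U) + 4)/5 = ((-U + K*U) + 4)/5 = (4 - U + K*U)/5 = ⅘ - U/5 + K*U/5)
C(c) = c/6 + c*√(16/5 + 2*c²)/6 (C(c) = (√(3 + ((c² + c*c) + (⅘ - ⅕*3 + (⅕)*0*3)))*c + c)/6 = (√(3 + ((c² + c²) + (⅘ - ⅗ + 0)))*c + c)/6 = (√(3 + (2*c² + ⅕))*c + c)/6 = (√(3 + (⅕ + 2*c²))*c + c)/6 = (√(16/5 + 2*c²)*c + c)/6 = (c*√(16/5 + 2*c²) + c)/6 = (c + c*√(16/5 + 2*c²))/6 = c/6 + c*√(16/5 + 2*c²)/6)
-74*C(31) = -37*31*(5 + √(80 + 50*31²))/15 = -37*31*(5 + √(80 + 50*961))/15 = -37*31*(5 + √(80 + 48050))/15 = -37*31*(5 + √48130)/15 = -74*(31/6 + 31*√48130/30) = -1147/3 - 1147*√48130/15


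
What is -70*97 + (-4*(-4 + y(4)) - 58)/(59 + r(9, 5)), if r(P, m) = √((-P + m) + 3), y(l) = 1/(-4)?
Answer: -23645199/3482 + 41*I/3482 ≈ -6790.7 + 0.011775*I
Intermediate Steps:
y(l) = -¼
r(P, m) = √(3 + m - P) (r(P, m) = √((m - P) + 3) = √(3 + m - P))
-70*97 + (-4*(-4 + y(4)) - 58)/(59 + r(9, 5)) = -70*97 + (-4*(-4 - ¼) - 58)/(59 + √(3 + 5 - 1*9)) = -6790 + (-4*(-17/4) - 58)/(59 + √(3 + 5 - 9)) = -6790 + (17 - 58)/(59 + √(-1)) = -6790 - 41*(59 - I)/3482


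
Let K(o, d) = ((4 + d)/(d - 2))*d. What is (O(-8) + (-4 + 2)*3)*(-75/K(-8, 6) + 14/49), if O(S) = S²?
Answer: -1914/7 ≈ -273.43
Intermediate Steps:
K(o, d) = d*(4 + d)/(-2 + d) (K(o, d) = ((4 + d)/(-2 + d))*d = d*(4 + d)/(-2 + d))
(O(-8) + (-4 + 2)*3)*(-75/K(-8, 6) + 14/49) = ((-8)² + (-4 + 2)*3)*(-75*(-2 + 6)/(6*(4 + 6)) + 14/49) = (64 - 2*3)*(-75/(6*10/4) + 14*(1/49)) = (64 - 6)*(-75/(6*(¼)*10) + 2/7) = 58*(-75/15 + 2/7) = 58*(-75*1/15 + 2/7) = 58*(-5 + 2/7) = 58*(-33/7) = -1914/7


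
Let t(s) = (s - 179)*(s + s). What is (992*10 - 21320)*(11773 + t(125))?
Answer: 19687800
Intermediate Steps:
t(s) = 2*s*(-179 + s) (t(s) = (-179 + s)*(2*s) = 2*s*(-179 + s))
(992*10 - 21320)*(11773 + t(125)) = (992*10 - 21320)*(11773 + 2*125*(-179 + 125)) = (9920 - 21320)*(11773 + 2*125*(-54)) = -11400*(11773 - 13500) = -11400*(-1727) = 19687800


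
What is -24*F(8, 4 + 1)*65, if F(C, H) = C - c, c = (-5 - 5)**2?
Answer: 143520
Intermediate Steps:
c = 100 (c = (-10)**2 = 100)
F(C, H) = -100 + C (F(C, H) = C - 1*100 = C - 100 = -100 + C)
-24*F(8, 4 + 1)*65 = -24*(-100 + 8)*65 = -24*(-92)*65 = 2208*65 = 143520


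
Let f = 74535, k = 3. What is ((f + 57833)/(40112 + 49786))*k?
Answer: 66184/14983 ≈ 4.4173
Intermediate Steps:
((f + 57833)/(40112 + 49786))*k = ((74535 + 57833)/(40112 + 49786))*3 = (132368/89898)*3 = (132368*(1/89898))*3 = (66184/44949)*3 = 66184/14983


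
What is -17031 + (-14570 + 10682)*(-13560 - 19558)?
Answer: 128745753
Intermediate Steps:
-17031 + (-14570 + 10682)*(-13560 - 19558) = -17031 - 3888*(-33118) = -17031 + 128762784 = 128745753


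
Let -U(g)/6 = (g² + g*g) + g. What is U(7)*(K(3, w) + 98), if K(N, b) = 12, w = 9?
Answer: -69300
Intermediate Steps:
U(g) = -12*g² - 6*g (U(g) = -6*((g² + g*g) + g) = -6*((g² + g²) + g) = -6*(2*g² + g) = -6*(g + 2*g²) = -12*g² - 6*g)
U(7)*(K(3, w) + 98) = (-6*7*(1 + 2*7))*(12 + 98) = -6*7*(1 + 14)*110 = -6*7*15*110 = -630*110 = -69300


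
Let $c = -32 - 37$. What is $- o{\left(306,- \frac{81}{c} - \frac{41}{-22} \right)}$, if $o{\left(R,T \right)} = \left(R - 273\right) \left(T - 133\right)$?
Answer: $\frac{197283}{46} \approx 4288.8$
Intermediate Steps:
$c = -69$ ($c = -32 - 37 = -69$)
$o{\left(R,T \right)} = \left(-273 + R\right) \left(-133 + T\right)$
$- o{\left(306,- \frac{81}{c} - \frac{41}{-22} \right)} = - (36309 - 273 \left(- \frac{81}{-69} - \frac{41}{-22}\right) - 40698 + 306 \left(- \frac{81}{-69} - \frac{41}{-22}\right)) = - (36309 - 273 \left(\left(-81\right) \left(- \frac{1}{69}\right) - - \frac{41}{22}\right) - 40698 + 306 \left(\left(-81\right) \left(- \frac{1}{69}\right) - - \frac{41}{22}\right)) = - (36309 - 273 \left(\frac{27}{23} + \frac{41}{22}\right) - 40698 + 306 \left(\frac{27}{23} + \frac{41}{22}\right)) = - (36309 - \frac{419601}{506} - 40698 + 306 \cdot \frac{1537}{506}) = - (36309 - \frac{419601}{506} - 40698 + \frac{235161}{253}) = \left(-1\right) \left(- \frac{197283}{46}\right) = \frac{197283}{46}$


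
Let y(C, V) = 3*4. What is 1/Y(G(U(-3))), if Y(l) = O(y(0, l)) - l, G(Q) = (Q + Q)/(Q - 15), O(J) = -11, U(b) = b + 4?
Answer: -7/76 ≈ -0.092105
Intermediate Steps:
y(C, V) = 12
U(b) = 4 + b
G(Q) = 2*Q/(-15 + Q) (G(Q) = (2*Q)/(-15 + Q) = 2*Q/(-15 + Q))
Y(l) = -11 - l
1/Y(G(U(-3))) = 1/(-11 - 2*(4 - 3)/(-15 + (4 - 3))) = 1/(-11 - 2/(-15 + 1)) = 1/(-11 - 2/(-14)) = 1/(-11 - 2*(-1)/14) = 1/(-11 - 1*(-⅐)) = 1/(-11 + ⅐) = 1/(-76/7) = -7/76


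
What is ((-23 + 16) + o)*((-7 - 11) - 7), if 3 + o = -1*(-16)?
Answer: -150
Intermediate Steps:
o = 13 (o = -3 - 1*(-16) = -3 + 16 = 13)
((-23 + 16) + o)*((-7 - 11) - 7) = ((-23 + 16) + 13)*((-7 - 11) - 7) = (-7 + 13)*(-18 - 7) = 6*(-25) = -150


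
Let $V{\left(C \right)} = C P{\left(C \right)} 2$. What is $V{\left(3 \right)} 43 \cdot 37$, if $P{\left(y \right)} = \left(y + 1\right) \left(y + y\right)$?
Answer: $229104$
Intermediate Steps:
$P{\left(y \right)} = 2 y \left(1 + y\right)$ ($P{\left(y \right)} = \left(1 + y\right) 2 y = 2 y \left(1 + y\right)$)
$V{\left(C \right)} = 4 C^{2} \left(1 + C\right)$ ($V{\left(C \right)} = C 2 C \left(1 + C\right) 2 = 2 C^{2} \left(1 + C\right) 2 = 4 C^{2} \left(1 + C\right)$)
$V{\left(3 \right)} 43 \cdot 37 = 4 \cdot 3^{2} \left(1 + 3\right) 43 \cdot 37 = 4 \cdot 9 \cdot 4 \cdot 43 \cdot 37 = 144 \cdot 43 \cdot 37 = 6192 \cdot 37 = 229104$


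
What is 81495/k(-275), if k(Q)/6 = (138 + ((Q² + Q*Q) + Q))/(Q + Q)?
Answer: -2490125/50371 ≈ -49.436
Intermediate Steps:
k(Q) = 3*(138 + Q + 2*Q²)/Q (k(Q) = 6*((138 + ((Q² + Q*Q) + Q))/(Q + Q)) = 6*((138 + ((Q² + Q²) + Q))/((2*Q))) = 6*((138 + (2*Q² + Q))*(1/(2*Q))) = 6*((138 + (Q + 2*Q²))*(1/(2*Q))) = 6*((138 + Q + 2*Q²)*(1/(2*Q))) = 6*((138 + Q + 2*Q²)/(2*Q)) = 3*(138 + Q + 2*Q²)/Q)
81495/k(-275) = 81495/(3 + 6*(-275) + 414/(-275)) = 81495/(3 - 1650 + 414*(-1/275)) = 81495/(3 - 1650 - 414/275) = 81495/(-453339/275) = 81495*(-275/453339) = -2490125/50371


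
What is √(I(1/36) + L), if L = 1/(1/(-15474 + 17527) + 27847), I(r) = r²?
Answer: √213781737306085/514529028 ≈ 0.028417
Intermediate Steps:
L = 2053/57169892 (L = 1/(1/2053 + 27847) = 1/(57169892/2053) = 2053/57169892 ≈ 3.5911e-5)
√(I(1/36) + L) = √((1/36)² + 2053/57169892) = √(1/1296 + 2053/57169892) = √(14957645/18523045008) = √213781737306085/514529028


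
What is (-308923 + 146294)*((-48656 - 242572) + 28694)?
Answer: 42695641886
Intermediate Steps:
(-308923 + 146294)*((-48656 - 242572) + 28694) = -162629*(-291228 + 28694) = -162629*(-262534) = 42695641886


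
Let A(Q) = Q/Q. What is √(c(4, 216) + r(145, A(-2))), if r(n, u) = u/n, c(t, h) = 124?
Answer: √2607245/145 ≈ 11.136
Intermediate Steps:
A(Q) = 1
√(c(4, 216) + r(145, A(-2))) = √(124 + 1/145) = √(17981/145) = √2607245/145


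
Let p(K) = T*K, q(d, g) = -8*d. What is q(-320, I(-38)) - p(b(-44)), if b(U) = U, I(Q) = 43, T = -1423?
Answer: -60052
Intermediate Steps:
p(K) = -1423*K
q(-320, I(-38)) - p(b(-44)) = -8*(-320) - (-1423)*(-44) = 2560 - 1*62612 = 2560 - 62612 = -60052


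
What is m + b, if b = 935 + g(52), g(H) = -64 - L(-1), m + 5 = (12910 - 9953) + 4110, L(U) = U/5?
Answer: 39666/5 ≈ 7933.2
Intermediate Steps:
L(U) = U/5 (L(U) = U*(1/5) = U/5)
m = 7062 (m = -5 + ((12910 - 9953) + 4110) = -5 + (2957 + 4110) = -5 + 7067 = 7062)
g(H) = -319/5 (g(H) = -64 - (-1)/5 = -64 - 1*(-1/5) = -64 + 1/5 = -319/5)
b = 4356/5 (b = 935 - 319/5 = 4356/5 ≈ 871.20)
m + b = 7062 + 4356/5 = 39666/5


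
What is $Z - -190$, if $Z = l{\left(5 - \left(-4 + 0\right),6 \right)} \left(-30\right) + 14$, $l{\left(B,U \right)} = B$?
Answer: $-66$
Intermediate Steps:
$Z = -256$ ($Z = \left(5 - \left(-4 + 0\right)\right) \left(-30\right) + 14 = \left(5 - -4\right) \left(-30\right) + 14 = \left(5 + 4\right) \left(-30\right) + 14 = 9 \left(-30\right) + 14 = -270 + 14 = -256$)
$Z - -190 = -256 - -190 = -256 + 190 = -66$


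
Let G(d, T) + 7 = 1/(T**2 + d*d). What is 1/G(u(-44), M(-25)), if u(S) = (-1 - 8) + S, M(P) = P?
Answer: -3434/24037 ≈ -0.14286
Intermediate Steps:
u(S) = -9 + S
G(d, T) = -7 + 1/(T**2 + d**2) (G(d, T) = -7 + 1/(T**2 + d*d) = -7 + 1/(T**2 + d**2))
1/G(u(-44), M(-25)) = 1/((1 - 7*(-25)**2 - 7*(-9 - 44)**2)/((-25)**2 + (-9 - 44)**2)) = 1/((1 - 7*625 - 7*(-53)**2)/(625 + (-53)**2)) = 1/((1 - 4375 - 7*2809)/(625 + 2809)) = 1/((1 - 4375 - 19663)/3434) = 1/((1/3434)*(-24037)) = 1/(-24037/3434) = -3434/24037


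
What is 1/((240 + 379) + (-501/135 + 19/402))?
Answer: 6030/3710477 ≈ 0.0016251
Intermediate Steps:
1/((240 + 379) + (-501/135 + 19/402)) = 1/(619 + (-501*1/135 + 19*(1/402))) = 1/(619 + (-167/45 + 19/402)) = 1/(619 - 22093/6030) = 1/(3710477/6030) = 6030/3710477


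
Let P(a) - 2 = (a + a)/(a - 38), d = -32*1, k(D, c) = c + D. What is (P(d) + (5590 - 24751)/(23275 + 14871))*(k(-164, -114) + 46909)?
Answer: 150163804167/1335110 ≈ 1.1247e+5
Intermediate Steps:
k(D, c) = D + c
d = -32
P(a) = 2 + 2*a/(-38 + a) (P(a) = 2 + (a + a)/(a - 38) = 2 + (2*a)/(-38 + a) = 2 + 2*a/(-38 + a))
(P(d) + (5590 - 24751)/(23275 + 14871))*(k(-164, -114) + 46909) = (4*(-19 - 32)/(-38 - 32) + (5590 - 24751)/(23275 + 14871))*((-164 - 114) + 46909) = (4*(-51)/(-70) - 19161/38146)*(-278 + 46909) = (4*(-1/70)*(-51) - 19161*1/38146)*46631 = (102/35 - 19161/38146)*46631 = (3220257/1335110)*46631 = 150163804167/1335110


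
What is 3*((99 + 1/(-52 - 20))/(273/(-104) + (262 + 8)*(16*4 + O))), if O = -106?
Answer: -7127/272223 ≈ -0.026181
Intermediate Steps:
3*((99 + 1/(-52 - 20))/(273/(-104) + (262 + 8)*(16*4 + O))) = 3*((99 + 1/(-52 - 20))/(273/(-104) + (262 + 8)*(16*4 - 106))) = 3*((99 + 1/(-72))/(273*(-1/104) + 270*(64 - 106))) = 3*((99 - 1/72)/(-21/8 + 270*(-42))) = 3*(7127/(72*(-21/8 - 11340))) = 3*(7127/(72*(-90741/8))) = 3*((7127/72)*(-8/90741)) = 3*(-7127/816669) = -7127/272223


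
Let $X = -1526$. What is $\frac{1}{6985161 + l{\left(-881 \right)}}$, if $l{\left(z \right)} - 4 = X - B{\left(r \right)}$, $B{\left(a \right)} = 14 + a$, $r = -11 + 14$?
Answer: $\frac{1}{6983622} \approx 1.4319 \cdot 10^{-7}$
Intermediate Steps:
$r = 3$
$l{\left(z \right)} = -1539$ ($l{\left(z \right)} = 4 - 1543 = -1539$)
$\frac{1}{6985161 + l{\left(-881 \right)}} = \frac{1}{6985161 - 1539} = \frac{1}{6983622}$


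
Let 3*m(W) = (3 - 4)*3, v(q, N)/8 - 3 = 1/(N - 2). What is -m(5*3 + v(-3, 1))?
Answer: 1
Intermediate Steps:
v(q, N) = 24 + 8/(-2 + N) (v(q, N) = 24 + 8/(N - 2) = 24 + 8/(-2 + N))
m(W) = -1 (m(W) = ((3 - 4)*3)/3 = (-1*3)/3 = (⅓)*(-3) = -1)
-m(5*3 + v(-3, 1)) = -1*(-1) = 1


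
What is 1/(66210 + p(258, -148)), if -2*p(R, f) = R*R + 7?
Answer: 2/65849 ≈ 3.0373e-5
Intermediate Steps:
p(R, f) = -7/2 - R²/2 (p(R, f) = -(R*R + 7)/2 = -(R² + 7)/2 = -(7 + R²)/2 = -7/2 - R²/2)
1/(66210 + p(258, -148)) = 1/(66210 + (-7/2 - ½*258²)) = 1/(66210 + (-7/2 - ½*66564)) = 1/(66210 + (-7/2 - 33282)) = 1/(66210 - 66571/2) = 1/(65849/2) = 2/65849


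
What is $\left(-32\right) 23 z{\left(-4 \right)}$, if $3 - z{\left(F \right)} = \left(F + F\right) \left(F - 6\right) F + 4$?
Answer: $-234784$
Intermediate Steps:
$z{\left(F \right)} = -1 - 2 F^{2} \left(-6 + F\right)$ ($z{\left(F \right)} = 3 - \left(\left(F + F\right) \left(F - 6\right) F + 4\right) = 3 - \left(2 F \left(-6 + F\right) F + 4\right) = 3 - \left(2 F^{2} \left(-6 + F\right) + 4\right) = 3 - \left(4 + 2 F^{2} \left(-6 + F\right)\right) = -1 - 2 F^{2} \left(-6 + F\right)$)
$\left(-32\right) 23 z{\left(-4 \right)} = \left(-32\right) 23 \left(-1 - 2 \left(-4\right)^{3} + 12 \left(-4\right)^{2}\right) = - 736 \left(-1 - -128 + 12 \cdot 16\right) = - 736 \left(-1 + 128 + 192\right) = \left(-736\right) 319 = -234784$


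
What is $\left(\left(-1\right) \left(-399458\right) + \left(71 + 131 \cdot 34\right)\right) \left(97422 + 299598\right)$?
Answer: $160389330660$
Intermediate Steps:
$\left(\left(-1\right) \left(-399458\right) + \left(71 + 131 \cdot 34\right)\right) \left(97422 + 299598\right) = \left(399458 + \left(71 + 4454\right)\right) 397020 = \left(399458 + 4525\right) 397020 = 403983 \cdot 397020 = 160389330660$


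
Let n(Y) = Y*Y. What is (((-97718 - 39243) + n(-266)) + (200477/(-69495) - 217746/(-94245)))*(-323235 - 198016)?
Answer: 15068224344992199698/436637085 ≈ 3.4510e+10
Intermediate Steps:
n(Y) = Y²
(((-97718 - 39243) + n(-266)) + (200477/(-69495) - 217746/(-94245)))*(-323235 - 198016) = (((-97718 - 39243) + (-266)²) + (200477/(-69495) - 217746/(-94245)))*(-323235 - 198016) = ((-136961 + 70756) + (200477*(-1/69495) - 217746*(-1/94245)))*(-521251) = (-66205 + (-200477/69495 + 72582/31415))*(-521251) = (-66205 - 250779773/436637085)*(-521251) = -28907808992198/436637085*(-521251) = 15068224344992199698/436637085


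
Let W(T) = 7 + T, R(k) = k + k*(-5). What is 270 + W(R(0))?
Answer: 277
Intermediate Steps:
R(k) = -4*k (R(k) = k - 5*k = -4*k)
270 + W(R(0)) = 270 + (7 - 4*0) = 270 + (7 + 0) = 270 + 7 = 277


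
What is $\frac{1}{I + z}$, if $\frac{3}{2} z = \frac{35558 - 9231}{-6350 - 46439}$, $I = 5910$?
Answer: $\frac{158367}{935896316} \approx 0.00016921$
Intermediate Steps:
$z = - \frac{52654}{158367}$ ($z = \frac{2 \frac{35558 - 9231}{-6350 - 46439}}{3} = \frac{2 \frac{26327}{-52789}}{3} = \frac{2 \cdot 26327 \left(- \frac{1}{52789}\right)}{3} = \frac{2}{3} \left(- \frac{26327}{52789}\right) = - \frac{52654}{158367} \approx -0.33248$)
$\frac{1}{I + z} = \frac{1}{5910 - \frac{52654}{158367}} = \frac{1}{\frac{935896316}{158367}} = \frac{158367}{935896316}$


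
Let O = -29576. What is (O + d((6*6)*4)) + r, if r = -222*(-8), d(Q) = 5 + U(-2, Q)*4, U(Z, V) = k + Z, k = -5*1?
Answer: -27823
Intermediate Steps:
k = -5
U(Z, V) = -5 + Z
d(Q) = -23 (d(Q) = 5 + (-5 - 2)*4 = 5 - 7*4 = 5 - 28 = -23)
r = 1776
(O + d((6*6)*4)) + r = (-29576 - 23) + 1776 = -29599 + 1776 = -27823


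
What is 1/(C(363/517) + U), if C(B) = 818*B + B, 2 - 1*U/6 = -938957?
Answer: 47/264813465 ≈ 1.7748e-7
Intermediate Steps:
U = 5633754 (U = 12 - 6*(-938957) = 12 + 5633742 = 5633754)
C(B) = 819*B
1/(C(363/517) + U) = 1/(819*(363/517) + 5633754) = 1/(819*(363*(1/517)) + 5633754) = 1/(819*(33/47) + 5633754) = 1/(27027/47 + 5633754) = 1/(264813465/47) = 47/264813465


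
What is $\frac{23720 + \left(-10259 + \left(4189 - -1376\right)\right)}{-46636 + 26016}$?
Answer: $- \frac{9513}{10310} \approx -0.9227$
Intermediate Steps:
$\frac{23720 + \left(-10259 + \left(4189 - -1376\right)\right)}{-46636 + 26016} = \frac{23720 + \left(-10259 + \left(4189 + 1376\right)\right)}{-20620} = \left(23720 + \left(-10259 + 5565\right)\right) \left(- \frac{1}{20620}\right) = \left(23720 - 4694\right) \left(- \frac{1}{20620}\right) = 19026 \left(- \frac{1}{20620}\right) = - \frac{9513}{10310}$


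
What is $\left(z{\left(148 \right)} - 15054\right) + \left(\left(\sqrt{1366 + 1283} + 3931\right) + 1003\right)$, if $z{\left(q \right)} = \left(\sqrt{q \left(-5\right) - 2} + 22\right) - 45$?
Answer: $-10143 + \sqrt{2649} + i \sqrt{742} \approx -10092.0 + 27.24 i$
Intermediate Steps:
$z{\left(q \right)} = -23 + \sqrt{-2 - 5 q}$ ($z{\left(q \right)} = \left(\sqrt{- 5 q - 2} + 22\right) - 45 = \left(\sqrt{-2 - 5 q} + 22\right) - 45 = \left(22 + \sqrt{-2 - 5 q}\right) - 45 = -23 + \sqrt{-2 - 5 q}$)
$\left(z{\left(148 \right)} - 15054\right) + \left(\left(\sqrt{1366 + 1283} + 3931\right) + 1003\right) = \left(\left(-23 + \sqrt{-2 - 740}\right) - 15054\right) + \left(\left(\sqrt{1366 + 1283} + 3931\right) + 1003\right) = \left(\left(-23 + \sqrt{-2 - 740}\right) - 15054\right) + \left(\left(\sqrt{2649} + 3931\right) + 1003\right) = \left(\left(-23 + \sqrt{-742}\right) - 15054\right) + \left(\left(3931 + \sqrt{2649}\right) + 1003\right) = \left(\left(-23 + i \sqrt{742}\right) - 15054\right) + \left(4934 + \sqrt{2649}\right) = \left(-15077 + i \sqrt{742}\right) + \left(4934 + \sqrt{2649}\right) = -10143 + \sqrt{2649} + i \sqrt{742}$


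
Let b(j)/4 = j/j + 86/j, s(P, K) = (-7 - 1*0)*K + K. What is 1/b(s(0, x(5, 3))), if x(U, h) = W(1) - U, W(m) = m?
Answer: 3/55 ≈ 0.054545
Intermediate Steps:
x(U, h) = 1 - U
s(P, K) = -6*K (s(P, K) = (-7 + 0)*K + K = -7*K + K = -6*K)
b(j) = 4 + 344/j (b(j) = 4*(j/j + 86/j) = 4*(1 + 86/j) = 4 + 344/j)
1/b(s(0, x(5, 3))) = 1/(4 + 344/((-6*(1 - 1*5)))) = 1/(4 + 344/((-6*(1 - 5)))) = 1/(4 + 344/((-6*(-4)))) = 1/(4 + 344/24) = 1/(4 + 344*(1/24)) = 1/(4 + 43/3) = 1/(55/3) = 3/55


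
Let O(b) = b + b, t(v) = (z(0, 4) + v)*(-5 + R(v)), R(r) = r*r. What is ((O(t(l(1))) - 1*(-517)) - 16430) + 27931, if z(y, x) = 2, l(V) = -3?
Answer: 12010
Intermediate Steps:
R(r) = r²
t(v) = (-5 + v²)*(2 + v) (t(v) = (2 + v)*(-5 + v²) = (-5 + v²)*(2 + v))
O(b) = 2*b
((O(t(l(1))) - 1*(-517)) - 16430) + 27931 = ((2*(-10 + (-3)³ - 5*(-3) + 2*(-3)²) - 1*(-517)) - 16430) + 27931 = ((2*(-10 - 27 + 15 + 2*9) + 517) - 16430) + 27931 = ((2*(-10 - 27 + 15 + 18) + 517) - 16430) + 27931 = ((2*(-4) + 517) - 16430) + 27931 = ((-8 + 517) - 16430) + 27931 = (509 - 16430) + 27931 = -15921 + 27931 = 12010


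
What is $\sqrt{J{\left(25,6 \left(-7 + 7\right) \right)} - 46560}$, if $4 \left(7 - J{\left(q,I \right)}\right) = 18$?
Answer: $\frac{i \sqrt{186230}}{2} \approx 215.77 i$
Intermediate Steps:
$J{\left(q,I \right)} = \frac{5}{2}$ ($J{\left(q,I \right)} = 7 - \frac{9}{2} = \frac{5}{2}$)
$\sqrt{J{\left(25,6 \left(-7 + 7\right) \right)} - 46560} = \sqrt{\frac{5}{2} - 46560} = \sqrt{- \frac{93115}{2}} = \frac{i \sqrt{186230}}{2}$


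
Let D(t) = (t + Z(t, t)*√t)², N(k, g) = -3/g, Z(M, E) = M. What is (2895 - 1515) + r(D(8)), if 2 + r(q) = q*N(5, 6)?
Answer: 1090 - 128*√2 ≈ 908.98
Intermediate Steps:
D(t) = (t + t^(3/2))² (D(t) = (t + t*√t)² = (t + t^(3/2))²)
r(q) = -2 - q/2 (r(q) = -2 + q*(-3/6) = -2 + q*(-3*⅙) = -2 + q*(-½) = -2 - q/2)
(2895 - 1515) + r(D(8)) = (2895 - 1515) + (-2 - (8 + 8^(3/2))²/2) = 1380 + (-2 - (8 + 16*√2)²/2) = 1378 - (8 + 16*√2)²/2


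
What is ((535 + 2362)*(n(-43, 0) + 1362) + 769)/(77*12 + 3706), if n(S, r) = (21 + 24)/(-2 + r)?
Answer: 7762601/9260 ≈ 838.29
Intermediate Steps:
n(S, r) = 45/(-2 + r)
((535 + 2362)*(n(-43, 0) + 1362) + 769)/(77*12 + 3706) = ((535 + 2362)*(45/(-2 + 0) + 1362) + 769)/(77*12 + 3706) = (2897*(45/(-2) + 1362) + 769)/(924 + 3706) = (2897*(45*(-1/2) + 1362) + 769)/4630 = (2897*(-45/2 + 1362) + 769)*(1/4630) = (2897*(2679/2) + 769)*(1/4630) = (7761063/2 + 769)*(1/4630) = (7762601/2)*(1/4630) = 7762601/9260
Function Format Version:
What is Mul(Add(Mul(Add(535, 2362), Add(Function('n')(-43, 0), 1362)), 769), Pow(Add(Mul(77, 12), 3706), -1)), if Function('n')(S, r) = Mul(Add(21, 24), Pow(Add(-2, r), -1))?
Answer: Rational(7762601, 9260) ≈ 838.29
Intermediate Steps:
Function('n')(S, r) = Mul(45, Pow(Add(-2, r), -1))
Mul(Add(Mul(Add(535, 2362), Add(Function('n')(-43, 0), 1362)), 769), Pow(Add(Mul(77, 12), 3706), -1)) = Mul(Add(Mul(Add(535, 2362), Add(Mul(45, Pow(Add(-2, 0), -1)), 1362)), 769), Pow(Add(Mul(77, 12), 3706), -1)) = Mul(Add(Mul(2897, Add(Mul(45, Pow(-2, -1)), 1362)), 769), Pow(Add(924, 3706), -1)) = Mul(Add(Mul(2897, Add(Mul(45, Rational(-1, 2)), 1362)), 769), Pow(4630, -1)) = Mul(Add(Mul(2897, Add(Rational(-45, 2), 1362)), 769), Rational(1, 4630)) = Mul(Add(Mul(2897, Rational(2679, 2)), 769), Rational(1, 4630)) = Mul(Add(Rational(7761063, 2), 769), Rational(1, 4630)) = Mul(Rational(7762601, 2), Rational(1, 4630)) = Rational(7762601, 9260)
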